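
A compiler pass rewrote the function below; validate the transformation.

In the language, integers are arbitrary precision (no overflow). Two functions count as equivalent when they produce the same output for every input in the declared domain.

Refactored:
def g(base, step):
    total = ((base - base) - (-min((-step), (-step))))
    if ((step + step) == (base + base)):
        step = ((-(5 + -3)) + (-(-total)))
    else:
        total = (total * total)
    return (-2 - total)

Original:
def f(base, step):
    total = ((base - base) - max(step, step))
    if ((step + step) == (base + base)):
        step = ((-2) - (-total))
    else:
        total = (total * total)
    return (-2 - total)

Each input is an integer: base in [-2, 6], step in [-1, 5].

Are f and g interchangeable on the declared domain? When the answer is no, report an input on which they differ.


The two versions differ — the changes include min/max/abs usage differs; arithmetic usage differs; constant usage differs.
Tracing base=6, step=1: f: total becomes -1; next ((step + step) == (base + base)) evaluates to false; next total becomes 1; next final value -3 | g: total becomes -1; next ((step + step) == (base + base)) evaluates to false; next total becomes 1; next final value -3 — matching result -3.
Across all 63 domain points the two functions coincide.
verdict: equivalent


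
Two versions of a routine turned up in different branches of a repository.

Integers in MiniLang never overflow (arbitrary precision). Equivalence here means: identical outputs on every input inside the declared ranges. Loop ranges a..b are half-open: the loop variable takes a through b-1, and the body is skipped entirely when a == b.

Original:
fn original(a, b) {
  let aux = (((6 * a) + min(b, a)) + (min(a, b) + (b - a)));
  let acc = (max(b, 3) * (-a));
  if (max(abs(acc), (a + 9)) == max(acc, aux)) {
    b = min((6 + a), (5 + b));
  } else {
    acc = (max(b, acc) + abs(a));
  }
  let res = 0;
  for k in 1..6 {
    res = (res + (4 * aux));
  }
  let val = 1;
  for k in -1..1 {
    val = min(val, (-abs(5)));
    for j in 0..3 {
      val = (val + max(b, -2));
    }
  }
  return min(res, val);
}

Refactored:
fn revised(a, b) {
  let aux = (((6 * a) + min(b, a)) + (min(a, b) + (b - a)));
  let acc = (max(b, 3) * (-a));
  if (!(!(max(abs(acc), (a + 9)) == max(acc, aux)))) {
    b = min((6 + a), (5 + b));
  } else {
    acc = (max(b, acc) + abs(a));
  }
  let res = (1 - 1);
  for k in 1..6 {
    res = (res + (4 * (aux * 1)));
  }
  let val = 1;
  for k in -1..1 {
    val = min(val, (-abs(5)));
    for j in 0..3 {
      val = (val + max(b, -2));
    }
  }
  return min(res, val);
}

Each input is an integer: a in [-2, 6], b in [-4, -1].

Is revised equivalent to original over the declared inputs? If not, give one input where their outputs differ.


Reading the diff, among the changes: arithmetic usage differs, constant usage differs, boolean connective usage differs.
As a probe, take a=2, b=-3: original runs aux = 1; acc = -6; (max(abs(acc), (a + 9)) == max(acc, aux)) -> false; acc = -1; res = 0; [k=1]; res = 4; [k=2]; res = 8; [k=3]; res = 12; [k=4]; res = 16; [k=5]; res = 20; val = 1; [k=-1]; val = -5; [j=0]; val = -7; [j=1]; val = -9; [j=2]; val = -11; [k=0]; val = -11; [j=0]; val = -13; [j=1]; val = -15; [j=2]; val = -17; return -17; revised runs aux = 1; acc = -6; (!(!(max(abs(acc), (a + 9)) == max(acc, aux)))) -> false; acc = -1; res = 0; [k=1]; res = 4; [k=2]; res = 8; [k=3]; res = 12; [k=4]; res = 16; [k=5]; res = 20; val = 1; [k=-1]; val = -5; [j=0]; val = -7; [j=1]; val = -9; [j=2]; val = -11; [k=0]; val = -11; [j=0]; val = -13; [j=1]; val = -15; [j=2]; val = -17; return -17; both end at -17.
Across all 36 domain points the two functions coincide.
verdict: equivalent


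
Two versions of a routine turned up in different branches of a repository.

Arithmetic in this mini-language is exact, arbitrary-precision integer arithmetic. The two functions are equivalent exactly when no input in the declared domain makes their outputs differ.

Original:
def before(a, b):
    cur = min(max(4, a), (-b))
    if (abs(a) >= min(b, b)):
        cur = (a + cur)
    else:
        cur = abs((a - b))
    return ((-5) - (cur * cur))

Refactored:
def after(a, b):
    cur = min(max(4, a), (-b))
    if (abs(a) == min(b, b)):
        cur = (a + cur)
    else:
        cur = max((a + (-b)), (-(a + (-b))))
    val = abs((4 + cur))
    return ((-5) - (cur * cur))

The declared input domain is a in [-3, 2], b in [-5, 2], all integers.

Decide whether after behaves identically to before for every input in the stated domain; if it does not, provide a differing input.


Try a=-3, b=-5.
before: cur=4, then (abs(a) >= min(b, b)) is true, then cur=1, then returns -6
after: cur=4, then (abs(a) == min(b, b)) is false, then cur=2, then val=6, then returns -9
-6 != -9, so the rewrite changes behavior.
verdict: not equivalent; witness: a=-3, b=-5


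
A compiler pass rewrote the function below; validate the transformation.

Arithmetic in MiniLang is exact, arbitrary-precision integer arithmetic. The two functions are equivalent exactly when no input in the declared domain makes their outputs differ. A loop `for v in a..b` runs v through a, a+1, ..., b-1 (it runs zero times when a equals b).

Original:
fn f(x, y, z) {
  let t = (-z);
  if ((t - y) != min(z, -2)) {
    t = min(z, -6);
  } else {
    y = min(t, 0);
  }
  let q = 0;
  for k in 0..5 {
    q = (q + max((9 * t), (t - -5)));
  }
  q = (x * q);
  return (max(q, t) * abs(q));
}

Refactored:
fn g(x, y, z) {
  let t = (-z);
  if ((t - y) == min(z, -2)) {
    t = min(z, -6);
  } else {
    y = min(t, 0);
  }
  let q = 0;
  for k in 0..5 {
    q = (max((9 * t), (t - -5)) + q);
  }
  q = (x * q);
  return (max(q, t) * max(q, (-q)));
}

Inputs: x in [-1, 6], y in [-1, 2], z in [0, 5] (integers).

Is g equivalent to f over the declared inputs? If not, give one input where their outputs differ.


The rewrite breaks on x=-1, y=-1, z=0, where the results are 25 and 0.
f: t = 0; ((t - y) != min(z, -2)) -> true; t = -6; q = 0; [k=0]; q = -1; [k=1]; q = -2; [k=2]; q = -3; [k=3]; q = -4; [k=4]; q = -5; q = 5; return 25
g: t = 0; ((t - y) == min(z, -2)) -> false; y = 0; q = 0; [k=0]; q = 5; [k=1]; q = 10; [k=2]; q = 15; [k=3]; q = 20; [k=4]; q = 25; q = -25; return 0
verdict: not equivalent; witness: x=-1, y=-1, z=0


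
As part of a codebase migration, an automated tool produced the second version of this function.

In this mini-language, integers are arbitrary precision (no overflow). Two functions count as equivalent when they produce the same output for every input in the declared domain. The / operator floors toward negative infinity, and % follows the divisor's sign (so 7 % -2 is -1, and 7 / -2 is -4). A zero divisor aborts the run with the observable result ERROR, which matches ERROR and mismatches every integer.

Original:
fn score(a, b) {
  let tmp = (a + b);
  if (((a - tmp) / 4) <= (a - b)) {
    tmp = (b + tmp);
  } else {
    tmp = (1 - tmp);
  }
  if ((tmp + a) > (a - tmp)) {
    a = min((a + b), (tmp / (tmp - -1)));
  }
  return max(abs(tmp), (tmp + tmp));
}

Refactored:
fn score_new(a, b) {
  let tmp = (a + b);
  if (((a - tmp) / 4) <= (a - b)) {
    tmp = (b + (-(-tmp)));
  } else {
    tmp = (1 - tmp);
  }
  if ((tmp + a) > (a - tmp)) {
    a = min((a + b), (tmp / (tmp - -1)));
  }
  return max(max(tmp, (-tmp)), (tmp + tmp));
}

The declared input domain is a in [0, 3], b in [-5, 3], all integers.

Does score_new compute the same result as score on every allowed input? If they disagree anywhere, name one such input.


Reading the diff, among the changes: min/max/abs usage differs.
Spot check at a=0, b=-5 — score: tmp=-5, then (((a - tmp) / 4) <= (a - b)) is true, then tmp=-10, then ((tmp + a) > (a - tmp)) is false, then returns 10. score_new: tmp=-5, then (((a - tmp) / 4) <= (a - b)) is true, then tmp=-10, then ((tmp + a) > (a - tmp)) is false, then returns 10. Both give 10.
Every one of the 36 inputs gives matching results.
verdict: equivalent


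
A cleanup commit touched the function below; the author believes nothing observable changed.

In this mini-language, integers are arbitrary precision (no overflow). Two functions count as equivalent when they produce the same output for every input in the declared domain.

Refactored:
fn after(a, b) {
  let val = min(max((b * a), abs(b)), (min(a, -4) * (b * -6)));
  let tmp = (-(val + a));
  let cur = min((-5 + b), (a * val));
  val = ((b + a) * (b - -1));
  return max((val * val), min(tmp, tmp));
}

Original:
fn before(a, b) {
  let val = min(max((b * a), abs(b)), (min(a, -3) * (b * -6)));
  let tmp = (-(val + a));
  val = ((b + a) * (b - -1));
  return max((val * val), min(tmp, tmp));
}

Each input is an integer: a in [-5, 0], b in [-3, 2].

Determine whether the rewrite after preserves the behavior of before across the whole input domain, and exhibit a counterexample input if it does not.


Take a=-3, b=-2.
before: val=-36, then tmp=39, then val=5, then returns 39
after: val=-48, then tmp=51, then cur=-7, then val=5, then returns 51
39 vs 51 — the two versions disagree here.
verdict: not equivalent; witness: a=-3, b=-2


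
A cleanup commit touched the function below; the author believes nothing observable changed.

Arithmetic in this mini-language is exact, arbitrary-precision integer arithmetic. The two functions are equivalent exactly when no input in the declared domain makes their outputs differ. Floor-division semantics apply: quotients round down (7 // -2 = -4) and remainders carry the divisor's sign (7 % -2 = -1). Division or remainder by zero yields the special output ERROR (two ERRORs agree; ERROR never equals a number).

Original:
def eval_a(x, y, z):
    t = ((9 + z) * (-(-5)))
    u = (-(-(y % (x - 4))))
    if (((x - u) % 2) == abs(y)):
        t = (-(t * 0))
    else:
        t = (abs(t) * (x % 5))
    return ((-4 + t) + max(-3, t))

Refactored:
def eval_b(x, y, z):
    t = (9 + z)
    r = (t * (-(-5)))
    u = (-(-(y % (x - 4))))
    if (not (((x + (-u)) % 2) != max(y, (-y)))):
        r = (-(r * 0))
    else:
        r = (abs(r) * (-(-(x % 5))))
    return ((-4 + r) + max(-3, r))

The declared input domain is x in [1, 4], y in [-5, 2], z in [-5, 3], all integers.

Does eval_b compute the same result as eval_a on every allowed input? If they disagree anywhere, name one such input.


Equivalent — the differences include arithmetic usage differs, comparison usage differs, statement counts differ, local variable names differ, boolean connective usage differs, min/max/abs usage differs, yet no declared input distinguishes the two.
Tracing x=3, y=-1, z=-5: eval_a: t=20, then u=0, then (((x - u) % 2) == abs(y)) is true, then t=0, then returns -4 | eval_b: t=4, then r=20, then u=0, then (not (((x + (-u)) % 2) != max(y, (-y)))) is true, then r=0, then returns -4 — matching result -4.
Checked all 288 inputs in the declared domain: the outputs agree on every one.
verdict: equivalent


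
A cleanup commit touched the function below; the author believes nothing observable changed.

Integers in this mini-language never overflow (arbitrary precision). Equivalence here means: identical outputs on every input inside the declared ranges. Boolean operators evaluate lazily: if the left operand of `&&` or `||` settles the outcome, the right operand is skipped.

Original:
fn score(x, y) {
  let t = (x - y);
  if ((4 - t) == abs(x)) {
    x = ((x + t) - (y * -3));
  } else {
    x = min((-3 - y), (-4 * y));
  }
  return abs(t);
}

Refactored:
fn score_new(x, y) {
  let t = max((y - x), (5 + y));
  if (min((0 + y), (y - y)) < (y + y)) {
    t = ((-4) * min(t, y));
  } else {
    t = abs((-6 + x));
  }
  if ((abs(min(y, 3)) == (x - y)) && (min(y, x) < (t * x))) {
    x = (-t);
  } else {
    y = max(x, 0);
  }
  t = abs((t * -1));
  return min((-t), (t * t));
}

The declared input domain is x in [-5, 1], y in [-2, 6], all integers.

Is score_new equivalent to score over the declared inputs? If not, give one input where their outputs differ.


There is a counterexample at x=-5, y=-2: 3 on one side, -11 on the other.
score: t becomes -3; next ((4 - t) == abs(x)) evaluates to false; next x becomes -1; next final value 3
score_new: t becomes 3; next (min((0 + y), (y - y)) < (y + y)) evaluates to false; next t becomes 11; next ((abs(min(y, 3)) == (x - y)) && (min(y, x) < (t * x))) evaluates to false; next y becomes 0; next t becomes 11; next final value -11
verdict: not equivalent; witness: x=-5, y=-2


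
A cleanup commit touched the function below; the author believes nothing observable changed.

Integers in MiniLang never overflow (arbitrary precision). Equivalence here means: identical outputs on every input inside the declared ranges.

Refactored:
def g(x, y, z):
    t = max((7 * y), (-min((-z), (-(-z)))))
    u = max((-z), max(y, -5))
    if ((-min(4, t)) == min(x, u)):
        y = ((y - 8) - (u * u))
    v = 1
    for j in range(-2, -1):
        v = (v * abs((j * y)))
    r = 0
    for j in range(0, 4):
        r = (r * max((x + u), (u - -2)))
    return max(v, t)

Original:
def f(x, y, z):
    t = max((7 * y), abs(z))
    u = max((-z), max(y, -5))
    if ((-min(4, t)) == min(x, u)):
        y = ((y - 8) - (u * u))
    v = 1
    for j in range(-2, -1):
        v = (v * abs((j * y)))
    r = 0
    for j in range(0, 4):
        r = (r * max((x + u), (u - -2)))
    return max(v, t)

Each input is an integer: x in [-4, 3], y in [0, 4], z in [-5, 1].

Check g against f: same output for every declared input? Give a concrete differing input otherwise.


The two versions differ — the changes include min/max/abs usage differs.
One worked example (x=-2, y=1, z=-3) — f: t becomes 7; next u becomes 3; next ((-min(4, t)) == min(x, u)) evaluates to false; next v becomes 1; next at j=-2:; next v becomes 2; next r becomes 0; next at j=0:; next r becomes 0; next at j=1:; next r becomes 0; next at j=2:; next r becomes 0; next at j=3:; next r becomes 0; next final value 7; g: t becomes 7; next u becomes 3; next ((-min(4, t)) == min(x, u)) evaluates to false; next v becomes 1; next at j=-2:; next v becomes 2; next r becomes 0; next at j=0:; next r becomes 0; next at j=1:; next r becomes 0; next at j=2:; next r becomes 0; next at j=3:; next r becomes 0; next final value 7; agreement on 7.
Across all 280 domain points the two functions coincide.
verdict: equivalent


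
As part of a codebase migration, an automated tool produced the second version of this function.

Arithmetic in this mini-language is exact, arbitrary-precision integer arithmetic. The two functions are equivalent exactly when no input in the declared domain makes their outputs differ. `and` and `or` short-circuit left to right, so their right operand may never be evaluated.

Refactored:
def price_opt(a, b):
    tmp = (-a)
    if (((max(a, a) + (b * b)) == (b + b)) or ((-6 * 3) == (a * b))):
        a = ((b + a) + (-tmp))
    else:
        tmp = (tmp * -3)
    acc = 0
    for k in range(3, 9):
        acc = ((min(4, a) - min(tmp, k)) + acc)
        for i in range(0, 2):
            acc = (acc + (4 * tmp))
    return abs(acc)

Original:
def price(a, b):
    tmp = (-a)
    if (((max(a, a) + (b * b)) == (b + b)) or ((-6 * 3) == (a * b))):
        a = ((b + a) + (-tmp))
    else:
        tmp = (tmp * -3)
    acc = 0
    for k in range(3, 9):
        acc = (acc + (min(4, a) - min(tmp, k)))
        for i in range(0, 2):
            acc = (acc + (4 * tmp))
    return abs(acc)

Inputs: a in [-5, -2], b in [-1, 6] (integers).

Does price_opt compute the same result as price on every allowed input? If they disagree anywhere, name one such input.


This is a faithful refactor — same computation, different form, but the computed results match everywhere.
Spot check at a=-5, b=0 — price: tmp = 5; (((max(a, a) + (b * b)) == (b + b)) or ((-6 * 3) == (a * b))) -> false; tmp = -15; acc = 0; [k=3]; acc = 10; [i=0]; acc = -50; [i=1]; acc = -110; [k=4]; acc = -100; [i=0]; acc = -160; [i=1]; acc = -220; [k=5]; acc = -210; [i=0]; acc = -270; [i=1]; acc = -330; [k=6]; acc = -320; [i=0]; acc = -380; [i=1]; acc = -440; [k=7]; acc = -430; [i=0]; acc = -490; [i=1]; acc = -550; [k=8]; acc = -540; [i=0]; acc = -600; [i=1]; acc = -660; return 660. price_opt: tmp = 5; (((max(a, a) + (b * b)) == (b + b)) or ((-6 * 3) == (a * b))) -> false; tmp = -15; acc = 0; [k=3]; acc = 10; [i=0]; acc = -50; [i=1]; acc = -110; [k=4]; acc = -100; [i=0]; acc = -160; [i=1]; acc = -220; [k=5]; acc = -210; [i=0]; acc = -270; [i=1]; acc = -330; [k=6]; acc = -320; [i=0]; acc = -380; [i=1]; acc = -440; [k=7]; acc = -430; [i=0]; acc = -490; [i=1]; acc = -550; [k=8]; acc = -540; [i=0]; acc = -600; [i=1]; acc = -660; return 660. Both give 660.
Across all 32 domain points the two functions coincide.
verdict: equivalent


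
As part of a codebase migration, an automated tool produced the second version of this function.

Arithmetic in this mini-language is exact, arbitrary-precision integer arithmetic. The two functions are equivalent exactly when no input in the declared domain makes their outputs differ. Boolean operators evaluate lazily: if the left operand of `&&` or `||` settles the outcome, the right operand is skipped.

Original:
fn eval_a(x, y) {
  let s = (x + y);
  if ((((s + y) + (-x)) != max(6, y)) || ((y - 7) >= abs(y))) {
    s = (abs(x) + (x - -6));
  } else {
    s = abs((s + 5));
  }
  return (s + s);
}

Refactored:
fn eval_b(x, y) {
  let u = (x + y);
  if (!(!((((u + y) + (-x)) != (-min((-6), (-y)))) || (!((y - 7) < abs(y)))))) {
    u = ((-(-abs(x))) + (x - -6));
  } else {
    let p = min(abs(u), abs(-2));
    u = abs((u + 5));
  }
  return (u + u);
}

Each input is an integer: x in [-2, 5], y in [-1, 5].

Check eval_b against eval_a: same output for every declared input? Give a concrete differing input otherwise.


Behavior is preserved: although local variable names differ, and min/max/abs usage differs, and statement counts differ, and comparison usage differs, and boolean connective usage differs, and constant usage differs, the outputs never diverge.
Tracing x=2, y=4: eval_a: s = 6; ((((s + y) + (-x)) != max(6, y)) || ((y - 7) >= abs(y))) -> true; s = 10; return 20 | eval_b: u = 6; (!(!((((u + y) + (-x)) != (-min((-6), (-y)))) || (!((y - 7) < abs(y)))))) -> true; u = 10; return 20 — matching result 20.
An exhaustive pass over the 56 declared inputs shows identical outputs.
verdict: equivalent


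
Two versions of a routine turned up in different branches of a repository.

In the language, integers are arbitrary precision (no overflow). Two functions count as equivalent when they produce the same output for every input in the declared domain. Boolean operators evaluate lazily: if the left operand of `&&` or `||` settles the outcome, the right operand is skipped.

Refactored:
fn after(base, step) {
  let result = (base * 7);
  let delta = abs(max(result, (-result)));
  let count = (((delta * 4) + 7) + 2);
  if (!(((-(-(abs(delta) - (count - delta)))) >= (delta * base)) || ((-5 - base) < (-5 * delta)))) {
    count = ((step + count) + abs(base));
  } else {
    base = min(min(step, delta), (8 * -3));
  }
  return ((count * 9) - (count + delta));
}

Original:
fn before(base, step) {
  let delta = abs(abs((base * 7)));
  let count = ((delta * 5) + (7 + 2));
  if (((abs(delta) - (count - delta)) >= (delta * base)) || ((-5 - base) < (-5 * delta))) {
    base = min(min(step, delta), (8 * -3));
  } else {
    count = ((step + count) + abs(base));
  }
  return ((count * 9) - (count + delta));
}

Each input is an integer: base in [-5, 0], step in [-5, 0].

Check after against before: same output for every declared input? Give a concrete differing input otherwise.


At base=-5, step=-5: before gives 1437, after gives 1157.
verdict: not equivalent; witness: base=-5, step=-5


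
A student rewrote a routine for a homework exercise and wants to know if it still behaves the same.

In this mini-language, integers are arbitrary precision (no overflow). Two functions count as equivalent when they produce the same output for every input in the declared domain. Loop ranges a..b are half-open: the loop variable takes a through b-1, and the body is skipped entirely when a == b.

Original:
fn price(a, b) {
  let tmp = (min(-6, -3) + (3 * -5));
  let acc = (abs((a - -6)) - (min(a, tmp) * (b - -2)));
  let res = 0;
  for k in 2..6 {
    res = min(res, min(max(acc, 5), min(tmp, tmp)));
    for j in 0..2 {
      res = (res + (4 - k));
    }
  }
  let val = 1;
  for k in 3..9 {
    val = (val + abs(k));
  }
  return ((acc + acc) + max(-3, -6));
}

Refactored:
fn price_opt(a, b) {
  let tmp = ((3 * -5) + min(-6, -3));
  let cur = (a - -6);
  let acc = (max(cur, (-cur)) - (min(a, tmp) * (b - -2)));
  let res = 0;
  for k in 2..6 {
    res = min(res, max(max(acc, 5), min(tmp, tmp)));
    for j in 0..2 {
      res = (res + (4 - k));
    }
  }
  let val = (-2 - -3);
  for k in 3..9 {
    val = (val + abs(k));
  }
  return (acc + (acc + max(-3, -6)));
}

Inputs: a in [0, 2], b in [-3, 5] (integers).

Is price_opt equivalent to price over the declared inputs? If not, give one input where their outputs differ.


Equivalent. The suspicious edit (`min(max(acc, 5), min(tmp, tmp))` became `max(max(acc, 5), min(tmp, tmp))`) never changes the result for any input inside the declared domain.
Checked all 27 inputs in the declared domain: the outputs agree on every one.
One worked example (a=0, b=2) — price: tmp = -21; acc = 90; res = 0; [k=2]; res = -21; [j=0]; res = -19; [j=1]; res = -17; [k=3]; res = -21; [j=0]; res = -20; [j=1]; res = -19; [k=4]; res = -21; [j=0]; res = -21; [j=1]; res = -21; [k=5]; res = -21; [j=0]; res = -22; [j=1]; res = -23; val = 1; [k=3]; val = 4; [k=4]; val = 8; [k=5]; val = 13; [k=6]; val = 19; [k=7]; val = 26; [k=8]; val = 34; return 177; price_opt: tmp = -21; cur = 6; acc = 90; res = 0; [k=2]; res = 0; [j=0]; res = 2; [j=1]; res = 4; [k=3]; res = 4; [j=0]; res = 5; [j=1]; res = 6; [k=4]; res = 6; [j=0]; res = 6; [j=1]; res = 6; [k=5]; res = 6; [j=0]; res = 5; [j=1]; res = 4; val = 1; [k=3]; val = 4; [k=4]; val = 8; [k=5]; val = 13; [k=6]; val = 19; [k=7]; val = 26; [k=8]; val = 34; return 177; agreement on 177.
verdict: equivalent


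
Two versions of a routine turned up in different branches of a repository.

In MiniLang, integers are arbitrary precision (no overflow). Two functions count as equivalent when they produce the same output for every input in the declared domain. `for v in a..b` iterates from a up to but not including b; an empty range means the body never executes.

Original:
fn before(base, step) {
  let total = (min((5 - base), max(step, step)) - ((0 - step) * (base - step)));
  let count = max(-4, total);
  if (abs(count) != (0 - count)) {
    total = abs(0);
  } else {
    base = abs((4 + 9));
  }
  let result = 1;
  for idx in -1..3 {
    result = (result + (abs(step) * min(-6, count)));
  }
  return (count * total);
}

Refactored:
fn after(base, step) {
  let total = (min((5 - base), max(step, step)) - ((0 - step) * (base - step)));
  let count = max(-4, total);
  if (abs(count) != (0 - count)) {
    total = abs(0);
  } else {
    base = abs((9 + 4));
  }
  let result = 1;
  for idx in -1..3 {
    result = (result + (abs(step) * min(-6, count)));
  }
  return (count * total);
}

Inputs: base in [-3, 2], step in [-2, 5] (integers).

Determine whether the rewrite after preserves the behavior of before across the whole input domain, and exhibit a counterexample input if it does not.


Reading the diff, among the changes: same computation, different form.
As a probe, take base=-2, step=0: before runs total := 0 | count := 0 | (abs(count) != (0 - count)): false | base := 13 | result := 1 | iter idx=-1: | result := 1 | iter idx=0: | result := 1 | iter idx=1: | result := 1 | iter idx=2: | result := 1 | result 0; after runs total := 0 | count := 0 | (abs(count) != (0 - count)): false | base := 13 | result := 1 | iter idx=-1: | result := 1 | iter idx=0: | result := 1 | iter idx=1: | result := 1 | iter idx=2: | result := 1 | result 0; both end at 0.
Every one of the 48 inputs gives matching results.
verdict: equivalent


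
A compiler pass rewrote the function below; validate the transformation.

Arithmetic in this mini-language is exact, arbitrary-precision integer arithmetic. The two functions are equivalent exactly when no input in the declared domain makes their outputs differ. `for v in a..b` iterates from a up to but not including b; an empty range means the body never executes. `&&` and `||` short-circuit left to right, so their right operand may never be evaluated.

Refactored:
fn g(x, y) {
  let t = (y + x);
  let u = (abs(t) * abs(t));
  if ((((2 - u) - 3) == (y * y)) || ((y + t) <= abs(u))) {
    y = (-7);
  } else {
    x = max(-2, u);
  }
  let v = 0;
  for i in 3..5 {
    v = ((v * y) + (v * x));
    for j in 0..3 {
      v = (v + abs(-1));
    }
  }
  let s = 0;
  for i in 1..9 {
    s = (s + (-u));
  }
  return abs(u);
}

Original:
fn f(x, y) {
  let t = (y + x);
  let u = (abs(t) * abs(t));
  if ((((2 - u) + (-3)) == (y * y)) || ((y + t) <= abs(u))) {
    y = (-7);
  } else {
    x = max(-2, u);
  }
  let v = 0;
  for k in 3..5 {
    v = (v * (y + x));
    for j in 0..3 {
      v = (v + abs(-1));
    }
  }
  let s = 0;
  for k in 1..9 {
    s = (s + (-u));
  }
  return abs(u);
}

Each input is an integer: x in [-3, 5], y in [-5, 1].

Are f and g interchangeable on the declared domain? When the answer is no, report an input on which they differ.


Differences: local variable names differ; arithmetic usage differs — yet all 63 inputs agree.
verdict: equivalent


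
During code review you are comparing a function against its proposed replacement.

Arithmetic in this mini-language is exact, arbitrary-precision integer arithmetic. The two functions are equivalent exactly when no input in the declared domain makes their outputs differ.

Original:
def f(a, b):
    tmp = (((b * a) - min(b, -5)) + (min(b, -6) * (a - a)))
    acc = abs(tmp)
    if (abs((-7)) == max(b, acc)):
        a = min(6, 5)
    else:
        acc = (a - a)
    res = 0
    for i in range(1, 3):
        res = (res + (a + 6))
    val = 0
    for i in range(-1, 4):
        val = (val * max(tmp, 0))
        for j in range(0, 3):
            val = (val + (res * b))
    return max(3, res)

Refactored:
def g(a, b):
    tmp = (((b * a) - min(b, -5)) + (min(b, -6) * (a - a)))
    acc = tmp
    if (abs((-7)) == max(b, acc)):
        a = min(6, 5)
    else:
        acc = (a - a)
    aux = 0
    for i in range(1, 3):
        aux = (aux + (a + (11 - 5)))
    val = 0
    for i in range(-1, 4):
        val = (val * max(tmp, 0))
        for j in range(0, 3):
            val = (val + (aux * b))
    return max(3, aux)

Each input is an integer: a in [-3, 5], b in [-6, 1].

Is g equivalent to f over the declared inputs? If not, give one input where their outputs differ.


Evaluate both at a=3, b=-4.
f: tmp := -7 | acc := 7 | (abs((-7)) == max(b, acc)): true | a := 5 | res := 0 | iter i=1: | res := 11 | iter i=2: | res := 22 | val := 0 | iter i=-1: | val := 0 | iter j=0: | val := -88 | iter j=1: | val := -176 | iter j=2: | val := -264 | iter i=0: | val := 0 | iter j=0: | val := -88 | iter j=1: | val := -176 | iter j=2: | val := -264 | iter i=1: | val := 0 | iter j=0: | val := -88 | iter j=1: | val := -176 | iter j=2: | val := -264 | iter i=2: | val := 0 | iter j=0: | val := -88 | iter j=1: | val := -176 | iter j=2: | val := -264 | iter i=3: | val := 0 | iter j=0: | val := -88 | iter j=1: | val := -176 | iter j=2: | val := -264 | result 22
g: tmp := -7 | acc := -7 | (abs((-7)) == max(b, acc)): false | acc := 0 | aux := 0 | iter i=1: | aux := 9 | iter i=2: | aux := 18 | val := 0 | iter i=-1: | val := 0 | iter j=0: | val := -72 | iter j=1: | val := -144 | iter j=2: | val := -216 | iter i=0: | val := 0 | iter j=0: | val := -72 | iter j=1: | val := -144 | iter j=2: | val := -216 | iter i=1: | val := 0 | iter j=0: | val := -72 | iter j=1: | val := -144 | iter j=2: | val := -216 | iter i=2: | val := 0 | iter j=0: | val := -72 | iter j=1: | val := -144 | iter j=2: | val := -216 | iter i=3: | val := 0 | iter j=0: | val := -72 | iter j=1: | val := -144 | iter j=2: | val := -216 | result 18
22 vs 18 — the two versions disagree here.
verdict: not equivalent; witness: a=3, b=-4


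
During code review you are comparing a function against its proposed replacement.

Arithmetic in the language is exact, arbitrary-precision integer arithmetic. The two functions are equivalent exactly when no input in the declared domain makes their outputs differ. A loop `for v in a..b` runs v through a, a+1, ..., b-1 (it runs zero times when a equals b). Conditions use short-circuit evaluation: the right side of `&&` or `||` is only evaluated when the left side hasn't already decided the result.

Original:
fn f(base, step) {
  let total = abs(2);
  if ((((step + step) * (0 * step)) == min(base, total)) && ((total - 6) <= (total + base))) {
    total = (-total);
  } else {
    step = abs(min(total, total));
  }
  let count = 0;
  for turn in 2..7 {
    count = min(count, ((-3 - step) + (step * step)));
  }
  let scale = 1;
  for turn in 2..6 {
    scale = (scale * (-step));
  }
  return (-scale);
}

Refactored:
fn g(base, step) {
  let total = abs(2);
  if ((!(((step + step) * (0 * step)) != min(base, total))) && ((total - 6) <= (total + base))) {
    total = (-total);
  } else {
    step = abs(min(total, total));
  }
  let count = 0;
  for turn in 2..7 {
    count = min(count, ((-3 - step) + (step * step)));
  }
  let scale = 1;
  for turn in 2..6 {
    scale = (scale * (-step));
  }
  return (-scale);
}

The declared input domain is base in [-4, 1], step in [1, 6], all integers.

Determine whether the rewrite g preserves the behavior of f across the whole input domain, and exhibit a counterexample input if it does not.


Reading the diff, among the changes: comparison usage differs; and boolean connective usage differs.
Spot check at base=-1, step=1 — f: total=2, then ((((step + step) * (0 * step)) == min(base, total)) && ((total - 6) <= (total + base))) is false, then step=2, then count=0, then (turn=2), then count=-1, then (turn=3), then count=-1, then (turn=4), then count=-1, then (turn=5), then count=-1, then (turn=6), then count=-1, then scale=1, then (turn=2), then scale=-2, then (turn=3), then scale=4, then (turn=4), then scale=-8, then (turn=5), then scale=16, then returns -16. g: total=2, then ((!(((step + step) * (0 * step)) != min(base, total))) && ((total - 6) <= (total + base))) is false, then step=2, then count=0, then (turn=2), then count=-1, then (turn=3), then count=-1, then (turn=4), then count=-1, then (turn=5), then count=-1, then (turn=6), then count=-1, then scale=1, then (turn=2), then scale=-2, then (turn=3), then scale=4, then (turn=4), then scale=-8, then (turn=5), then scale=16, then returns -16. Both give -16.
An exhaustive pass over the 36 declared inputs shows identical outputs.
verdict: equivalent


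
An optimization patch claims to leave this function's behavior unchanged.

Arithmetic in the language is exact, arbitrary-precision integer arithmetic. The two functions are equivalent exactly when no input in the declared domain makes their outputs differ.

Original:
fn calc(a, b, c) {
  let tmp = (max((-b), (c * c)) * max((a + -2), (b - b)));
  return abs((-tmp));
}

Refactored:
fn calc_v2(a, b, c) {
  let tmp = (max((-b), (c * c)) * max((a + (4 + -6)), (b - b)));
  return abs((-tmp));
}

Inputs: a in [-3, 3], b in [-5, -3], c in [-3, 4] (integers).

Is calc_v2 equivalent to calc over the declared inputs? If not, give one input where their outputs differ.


Side by side, the visible changes include: constant usage differs; and arithmetic usage differs.
Spot check at a=-2, b=-4, c=3 — calc: tmp := 0 | result 0. calc_v2: tmp := 0 | result 0. Both give 0.
Checked all 168 inputs in the declared domain: the outputs agree on every one.
verdict: equivalent


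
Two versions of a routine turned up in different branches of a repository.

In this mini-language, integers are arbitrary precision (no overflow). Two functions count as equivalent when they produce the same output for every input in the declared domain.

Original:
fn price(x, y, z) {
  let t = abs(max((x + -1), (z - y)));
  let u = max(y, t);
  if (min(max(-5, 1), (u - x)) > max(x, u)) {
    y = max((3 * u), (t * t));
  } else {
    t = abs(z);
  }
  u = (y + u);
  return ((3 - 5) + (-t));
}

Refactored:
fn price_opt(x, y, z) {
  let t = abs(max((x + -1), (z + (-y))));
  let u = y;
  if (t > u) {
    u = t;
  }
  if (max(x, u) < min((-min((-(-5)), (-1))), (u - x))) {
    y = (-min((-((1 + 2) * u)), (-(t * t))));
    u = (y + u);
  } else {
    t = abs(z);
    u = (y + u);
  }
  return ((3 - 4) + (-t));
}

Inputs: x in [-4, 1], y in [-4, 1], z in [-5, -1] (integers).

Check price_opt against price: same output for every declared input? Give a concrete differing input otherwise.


The rewrite breaks on x=-4, y=-4, z=-5, where the results are -7 and -6.
price: t = 1; u = 1; (min(max(-5, 1), (u - x)) > max(x, u)) -> false; t = 5; u = -3; return -7
price_opt: t = 1; u = -4; (t > u) -> true; u = 1; (max(x, u) < min((-min((-(-5)), (-1))), (u - x))) -> false; t = 5; u = -3; return -6
verdict: not equivalent; witness: x=-4, y=-4, z=-5


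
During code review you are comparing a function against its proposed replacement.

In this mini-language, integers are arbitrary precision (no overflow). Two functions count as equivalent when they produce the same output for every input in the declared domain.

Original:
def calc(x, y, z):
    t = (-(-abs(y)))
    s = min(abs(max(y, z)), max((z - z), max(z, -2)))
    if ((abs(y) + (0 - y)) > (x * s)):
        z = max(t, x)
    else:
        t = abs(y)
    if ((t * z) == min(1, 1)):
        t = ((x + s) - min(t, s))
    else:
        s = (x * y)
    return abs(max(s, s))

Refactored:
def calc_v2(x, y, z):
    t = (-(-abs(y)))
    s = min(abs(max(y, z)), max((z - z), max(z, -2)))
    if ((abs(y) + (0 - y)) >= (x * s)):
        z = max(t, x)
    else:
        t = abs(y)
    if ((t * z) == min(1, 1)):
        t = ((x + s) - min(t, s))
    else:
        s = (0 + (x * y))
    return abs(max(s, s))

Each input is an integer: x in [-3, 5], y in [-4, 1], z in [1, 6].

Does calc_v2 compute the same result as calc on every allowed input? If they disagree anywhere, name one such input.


The rewrite breaks on x=0, y=1, z=2, where the results are 0 and 2.
calc: t = 1; s = 2; ((abs(y) + (0 - y)) > (x * s)) -> false; t = 1; ((t * z) == min(1, 1)) -> false; s = 0; return 0
calc_v2: t = 1; s = 2; ((abs(y) + (0 - y)) >= (x * s)) -> true; z = 1; ((t * z) == min(1, 1)) -> true; t = 1; return 2
verdict: not equivalent; witness: x=0, y=1, z=2


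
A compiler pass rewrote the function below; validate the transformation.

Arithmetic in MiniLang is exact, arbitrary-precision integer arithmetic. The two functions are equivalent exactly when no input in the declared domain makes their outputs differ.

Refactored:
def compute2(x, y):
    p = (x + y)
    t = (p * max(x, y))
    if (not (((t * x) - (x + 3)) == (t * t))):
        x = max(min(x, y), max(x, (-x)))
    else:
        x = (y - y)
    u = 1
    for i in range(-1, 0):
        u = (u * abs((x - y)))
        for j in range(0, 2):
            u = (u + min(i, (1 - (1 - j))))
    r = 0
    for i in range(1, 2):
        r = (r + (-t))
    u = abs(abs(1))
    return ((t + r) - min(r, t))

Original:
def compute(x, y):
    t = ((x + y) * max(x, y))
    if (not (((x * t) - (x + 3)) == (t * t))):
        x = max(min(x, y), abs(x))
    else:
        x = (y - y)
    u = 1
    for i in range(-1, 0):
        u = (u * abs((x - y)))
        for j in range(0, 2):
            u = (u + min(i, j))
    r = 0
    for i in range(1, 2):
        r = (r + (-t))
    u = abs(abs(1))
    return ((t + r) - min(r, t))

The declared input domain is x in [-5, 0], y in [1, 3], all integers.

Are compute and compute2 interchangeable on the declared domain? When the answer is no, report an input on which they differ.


Side by side, the visible changes include: local variable names differ; statement counts differ; min/max/abs usage differs; constant usage differs; arithmetic usage differs.
Spot check at x=-1, y=2 — compute: t := 2 | (not (((x * t) - (x + 3)) == (t * t))): true | x := 1 | u := 1 | iter i=-1: | u := 1 | iter j=0: | u := 0 | iter j=1: | u := -1 | r := 0 | iter i=1: | r := -2 | u := 1 | result 2. compute2: p := 1 | t := 2 | (not (((t * x) - (x + 3)) == (t * t))): true | x := 1 | u := 1 | iter i=-1: | u := 1 | iter j=0: | u := 0 | iter j=1: | u := -1 | r := 0 | iter i=1: | r := -2 | u := 1 | result 2. Both give 2.
Every one of the 18 inputs gives matching results.
verdict: equivalent


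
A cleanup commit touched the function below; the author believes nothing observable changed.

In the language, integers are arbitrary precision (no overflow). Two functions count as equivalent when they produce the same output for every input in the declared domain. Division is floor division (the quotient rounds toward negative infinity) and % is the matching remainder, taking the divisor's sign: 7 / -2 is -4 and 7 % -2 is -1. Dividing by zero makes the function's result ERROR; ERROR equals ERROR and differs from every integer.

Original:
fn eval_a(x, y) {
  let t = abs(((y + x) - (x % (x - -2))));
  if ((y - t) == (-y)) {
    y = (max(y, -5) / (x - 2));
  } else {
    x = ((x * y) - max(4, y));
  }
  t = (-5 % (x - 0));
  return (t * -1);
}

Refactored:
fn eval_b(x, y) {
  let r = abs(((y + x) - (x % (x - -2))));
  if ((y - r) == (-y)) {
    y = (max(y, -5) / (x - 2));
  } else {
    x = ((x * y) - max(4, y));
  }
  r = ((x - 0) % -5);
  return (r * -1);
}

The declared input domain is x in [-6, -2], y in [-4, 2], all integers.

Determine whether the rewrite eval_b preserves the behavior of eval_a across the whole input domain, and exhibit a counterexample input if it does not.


These are not equivalent — on x=-6, y=-4 the outputs split (-15 vs 0).
eval_a: t = 8; ((y - t) == (-y)) -> false; x = 20; t = 15; return -15
eval_b: r = 8; ((y - r) == (-y)) -> false; x = 20; r = 0; return 0
verdict: not equivalent; witness: x=-6, y=-4


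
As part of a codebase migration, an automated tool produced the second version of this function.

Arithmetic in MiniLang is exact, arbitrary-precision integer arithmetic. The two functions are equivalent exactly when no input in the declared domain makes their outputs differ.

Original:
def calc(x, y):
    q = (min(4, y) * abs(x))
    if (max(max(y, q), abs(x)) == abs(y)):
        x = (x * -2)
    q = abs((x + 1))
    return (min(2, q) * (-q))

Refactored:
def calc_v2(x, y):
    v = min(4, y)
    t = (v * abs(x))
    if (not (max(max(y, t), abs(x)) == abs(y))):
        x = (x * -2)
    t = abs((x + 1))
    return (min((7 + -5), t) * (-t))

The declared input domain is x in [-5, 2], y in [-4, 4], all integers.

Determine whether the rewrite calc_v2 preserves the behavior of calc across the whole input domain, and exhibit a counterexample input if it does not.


There is a counterexample at x=-5, y=-4: -8 on one side, -22 on the other.
calc: q becomes -20; next (max(max(y, q), abs(x)) == abs(y)) evaluates to false; next q becomes 4; next final value -8
calc_v2: v becomes -4; next t becomes -20; next (not (max(max(y, t), abs(x)) == abs(y))) evaluates to true; next x becomes 10; next t becomes 11; next final value -22
verdict: not equivalent; witness: x=-5, y=-4


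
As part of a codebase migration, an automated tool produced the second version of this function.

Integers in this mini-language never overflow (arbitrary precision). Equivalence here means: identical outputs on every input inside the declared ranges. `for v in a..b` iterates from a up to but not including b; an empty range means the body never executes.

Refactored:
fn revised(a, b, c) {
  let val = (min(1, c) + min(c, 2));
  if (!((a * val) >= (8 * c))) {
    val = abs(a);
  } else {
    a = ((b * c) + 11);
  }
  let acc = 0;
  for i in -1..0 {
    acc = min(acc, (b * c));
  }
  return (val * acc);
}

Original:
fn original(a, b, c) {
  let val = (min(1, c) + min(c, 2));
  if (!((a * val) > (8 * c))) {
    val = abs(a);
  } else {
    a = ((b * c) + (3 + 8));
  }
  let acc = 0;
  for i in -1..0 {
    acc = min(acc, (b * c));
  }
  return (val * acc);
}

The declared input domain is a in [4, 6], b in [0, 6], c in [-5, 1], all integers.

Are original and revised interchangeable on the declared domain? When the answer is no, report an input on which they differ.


The rewrite breaks on a=4, b=1, c=-5, where the results are -20 and 50.
original: val=-10, then (!((a * val) > (8 * c))) is true, then val=4, then acc=0, then (i=-1), then acc=-5, then returns -20
revised: val=-10, then (!((a * val) >= (8 * c))) is false, then a=6, then acc=0, then (i=-1), then acc=-5, then returns 50
verdict: not equivalent; witness: a=4, b=1, c=-5
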